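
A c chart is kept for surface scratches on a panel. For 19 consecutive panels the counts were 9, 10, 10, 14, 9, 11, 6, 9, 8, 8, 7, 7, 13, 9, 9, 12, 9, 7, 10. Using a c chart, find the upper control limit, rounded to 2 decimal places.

c̄ = (9 + 10 + 10 + 14 + 9 + 11 + 6 + 9 + 8 + 8 + 7 + 7 + 13 + 9 + 9 + 12 + 9 + 7 + 10) / 19 = 177 / 19 = 9.3158
UCL = c̄ + 3√c̄ = 9.3158 + 3 × √9.3158 = 9.3158 + 3 × 3.0522 = 18.4723

18.47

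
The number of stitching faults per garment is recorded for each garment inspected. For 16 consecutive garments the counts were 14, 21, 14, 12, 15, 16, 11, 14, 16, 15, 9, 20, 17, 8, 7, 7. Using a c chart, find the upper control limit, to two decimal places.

c̄ = (14 + 21 + 14 + 12 + 15 + 16 + 11 + 14 + 16 + 15 + 9 + 20 + 17 + 8 + 7 + 7) / 16 = 216 / 16 = 13.5000
UCL = c̄ + 3√c̄ = 13.5000 + 3 × √13.5000 = 13.5000 + 3 × 3.6742 = 24.5227

24.52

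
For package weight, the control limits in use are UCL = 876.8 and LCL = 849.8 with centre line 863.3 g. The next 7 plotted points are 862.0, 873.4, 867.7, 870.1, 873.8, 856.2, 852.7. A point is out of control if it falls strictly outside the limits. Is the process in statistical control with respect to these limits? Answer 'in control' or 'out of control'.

in control

All 7 points lie within [849.8, 876.8].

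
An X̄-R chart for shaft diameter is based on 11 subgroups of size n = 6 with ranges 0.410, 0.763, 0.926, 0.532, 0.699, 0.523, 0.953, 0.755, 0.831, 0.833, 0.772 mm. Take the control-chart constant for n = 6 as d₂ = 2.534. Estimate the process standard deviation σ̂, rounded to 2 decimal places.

0.29

R̄ = (0.410 + 0.763 + 0.926 + 0.532 + 0.699 + 0.523 + 0.953 + 0.755 + 0.831 + 0.833 + 0.772) / 11 = 0.7270
σ̂ = R̄ / d₂ = 0.7270 / 2.534 = 0.2869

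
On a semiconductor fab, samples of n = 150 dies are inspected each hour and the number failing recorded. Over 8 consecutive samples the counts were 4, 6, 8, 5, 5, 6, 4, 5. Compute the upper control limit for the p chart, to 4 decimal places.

p̄ = Σdᵢ / (k·n) = 43 / (8 × 150) = 0.03583
UCL = p̄ + 3·√(p̄(1−p̄)/n) = 0.03583 + 3 × √(0.03583×0.96417/150) = 0.03583 + 3 × 0.01518 = 0.08136

0.0814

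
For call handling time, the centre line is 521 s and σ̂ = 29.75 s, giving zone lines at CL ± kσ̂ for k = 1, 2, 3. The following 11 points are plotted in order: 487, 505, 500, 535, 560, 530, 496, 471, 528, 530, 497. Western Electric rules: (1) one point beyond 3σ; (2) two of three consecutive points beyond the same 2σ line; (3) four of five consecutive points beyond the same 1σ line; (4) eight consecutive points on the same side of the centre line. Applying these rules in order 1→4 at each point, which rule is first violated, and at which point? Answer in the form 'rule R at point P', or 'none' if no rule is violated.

none

Zone of each point (C = within 1σ̂, B = 1σ̂–2σ̂, A = 2σ̂–3σ̂, * = beyond 3σ̂; sign = side of CL): 1:-B, 2:-C, 3:-C, 4:+C, 5:+B, 6:+C, 7:-C, 8:-B, 9:+C, 10:+C, 11:-C
No rule fires across all 11 points.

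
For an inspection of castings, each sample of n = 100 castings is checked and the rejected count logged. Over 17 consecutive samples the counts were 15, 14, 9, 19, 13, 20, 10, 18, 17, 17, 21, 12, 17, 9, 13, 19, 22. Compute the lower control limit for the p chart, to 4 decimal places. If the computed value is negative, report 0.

0.0471

p̄ = Σdᵢ / (k·n) = 265 / (17 × 100) = 0.15588
LCL = p̄ − 3·√(p̄(1−p̄)/n) = 0.15588 − 3 × 0.03627 = 0.04706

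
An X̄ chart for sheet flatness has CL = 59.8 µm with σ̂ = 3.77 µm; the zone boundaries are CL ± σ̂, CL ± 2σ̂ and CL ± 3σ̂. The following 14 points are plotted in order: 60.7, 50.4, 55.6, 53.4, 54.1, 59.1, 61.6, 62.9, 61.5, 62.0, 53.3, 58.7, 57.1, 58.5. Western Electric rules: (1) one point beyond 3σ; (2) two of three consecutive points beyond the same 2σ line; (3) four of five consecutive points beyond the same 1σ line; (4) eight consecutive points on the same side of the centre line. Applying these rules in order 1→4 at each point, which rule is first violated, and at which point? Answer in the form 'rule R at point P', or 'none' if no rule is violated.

Zone of each point (C = within 1σ̂, B = 1σ̂–2σ̂, A = 2σ̂–3σ̂, * = beyond 3σ̂; sign = side of CL): 1:+C, 2:-A, 3:-B, 4:-B, 5:-B, 6:-C, 7:+C, 8:+C, 9:+C, 10:+C, 11:-B, 12:-C, 13:-C, 14:-C
Rule 3 (four of five consecutive points beyond the same 1σ limit) is satisfied at point 5.

rule 3 at point 5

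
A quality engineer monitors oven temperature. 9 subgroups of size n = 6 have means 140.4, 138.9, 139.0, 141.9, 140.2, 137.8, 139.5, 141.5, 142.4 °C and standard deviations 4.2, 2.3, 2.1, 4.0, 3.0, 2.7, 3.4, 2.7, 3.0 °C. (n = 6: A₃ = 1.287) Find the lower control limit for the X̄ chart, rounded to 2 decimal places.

X̄̄ = (140.4 + 138.9 + 139.0 + 141.9 + 140.2 + 137.8 + 139.5 + 141.5 + 142.4) / 9 = 140.1778
s̄ = (4.2 + 2.3 + 2.1 + 4.0 + 3.0 + 2.7 + 3.4 + 2.7 + 3.0) / 9 = 3.0444
LCL = X̄̄ − A₃·s̄ = 140.1778 − 1.287 × 3.0444 = 136.2596

136.26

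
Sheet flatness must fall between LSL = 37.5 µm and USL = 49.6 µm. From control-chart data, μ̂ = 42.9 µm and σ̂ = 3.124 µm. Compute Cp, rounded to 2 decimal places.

Cp = (USL − LSL) / (6σ̂) = (49.6 − 37.5) / (6 × 3.124) = 12.1000 / 18.7440 = 0.6455

0.65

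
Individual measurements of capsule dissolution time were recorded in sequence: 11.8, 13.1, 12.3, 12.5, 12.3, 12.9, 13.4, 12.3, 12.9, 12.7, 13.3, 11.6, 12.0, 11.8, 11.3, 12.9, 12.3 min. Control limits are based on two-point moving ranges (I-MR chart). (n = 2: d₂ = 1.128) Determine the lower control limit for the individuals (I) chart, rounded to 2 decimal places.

X̄ = (11.8 + 13.1 + 12.3 + 12.5 + 12.3 + 12.9 + 13.4 + 12.3 + 12.9 + 12.7 + 13.3 + 11.6 + 12.0 + 11.8 + 11.3 + 12.9 + 12.3) / 17 = 12.4353
Moving ranges: 1.3, 0.8, 0.2, 0.2, 0.6, 0.5, 1.1, 0.6, 0.2, 0.6, 1.7, 0.4, 0.2, 0.5, 1.6, 0.6; M̄R̄ = 11.1000 / 16 = 0.6937
LCL = X̄ − 3·M̄R̄/d₂ = 12.4353 − 3 × 0.6937 / 1.128 = 10.5902

10.59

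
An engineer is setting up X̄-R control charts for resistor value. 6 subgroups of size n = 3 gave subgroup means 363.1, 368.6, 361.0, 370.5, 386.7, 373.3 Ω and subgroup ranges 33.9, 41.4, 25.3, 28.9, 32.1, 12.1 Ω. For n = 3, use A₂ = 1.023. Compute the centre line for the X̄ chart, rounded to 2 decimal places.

X̄̄ = (363.1 + 368.6 + 361.0 + 370.5 + 386.7 + 373.3) / 6 = 2223.2000 / 6 = 370.5333
CL = X̄̄ = 370.5333

370.53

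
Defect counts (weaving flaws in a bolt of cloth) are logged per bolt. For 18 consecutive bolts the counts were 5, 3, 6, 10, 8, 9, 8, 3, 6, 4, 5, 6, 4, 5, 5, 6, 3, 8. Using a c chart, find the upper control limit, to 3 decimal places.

c̄ = (5 + 3 + 6 + 10 + 8 + 9 + 8 + 3 + 6 + 4 + 5 + 6 + 4 + 5 + 5 + 6 + 3 + 8) / 18 = 104 / 18 = 5.7778
UCL = c̄ + 3√c̄ = 5.7778 + 3 × √5.7778 = 5.7778 + 3 × 2.4037 = 12.9889

12.989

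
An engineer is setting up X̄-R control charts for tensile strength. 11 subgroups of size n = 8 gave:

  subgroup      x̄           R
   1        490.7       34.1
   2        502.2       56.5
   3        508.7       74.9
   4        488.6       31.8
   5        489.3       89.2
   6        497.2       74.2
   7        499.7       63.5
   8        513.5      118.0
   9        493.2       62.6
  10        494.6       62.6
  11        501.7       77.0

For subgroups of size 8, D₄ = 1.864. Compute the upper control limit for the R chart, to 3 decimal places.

R̄ = (34.1 + 56.5 + 74.9 + 31.8 + 89.2 + 74.2 + 63.5 + 118.0 + 62.6 + 62.6 + 77.0) / 11 = 744.4000 / 11 = 67.6727
UCL_R = D₄·R̄ = 1.864 × 67.6727 = 126.1420

126.142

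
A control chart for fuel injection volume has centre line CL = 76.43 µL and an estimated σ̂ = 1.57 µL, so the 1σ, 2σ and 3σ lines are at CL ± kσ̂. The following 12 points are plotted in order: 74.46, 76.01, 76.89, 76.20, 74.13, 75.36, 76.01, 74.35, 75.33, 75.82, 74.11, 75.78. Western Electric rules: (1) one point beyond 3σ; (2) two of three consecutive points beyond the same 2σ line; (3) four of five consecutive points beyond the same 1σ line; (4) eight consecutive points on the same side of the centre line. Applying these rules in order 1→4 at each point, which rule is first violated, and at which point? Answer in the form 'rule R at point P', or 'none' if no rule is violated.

Zone of each point (C = within 1σ̂, B = 1σ̂–2σ̂, A = 2σ̂–3σ̂, * = beyond 3σ̂; sign = side of CL): 1:-B, 2:-C, 3:+C, 4:-C, 5:-B, 6:-C, 7:-C, 8:-B, 9:-C, 10:-C, 11:-B, 12:-C
Rule 4 (eight consecutive points on the same side of the centre line) is satisfied at point 11.

rule 4 at point 11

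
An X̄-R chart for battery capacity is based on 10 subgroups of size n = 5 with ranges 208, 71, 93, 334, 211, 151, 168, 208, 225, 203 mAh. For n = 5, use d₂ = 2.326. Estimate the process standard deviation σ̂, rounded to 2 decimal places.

R̄ = (208 + 71 + 93 + 334 + 211 + 151 + 168 + 208 + 225 + 203) / 10 = 187.2000
σ̂ = R̄ / d₂ = 187.2000 / 2.326 = 80.4815

80.48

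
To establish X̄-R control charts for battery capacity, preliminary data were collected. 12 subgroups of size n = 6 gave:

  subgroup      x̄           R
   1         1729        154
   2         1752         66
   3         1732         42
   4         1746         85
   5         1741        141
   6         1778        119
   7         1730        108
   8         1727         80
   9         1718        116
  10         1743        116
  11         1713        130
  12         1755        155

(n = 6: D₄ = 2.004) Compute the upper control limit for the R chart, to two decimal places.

219.10

R̄ = (154 + 66 + 42 + 85 + 141 + 119 + 108 + 80 + 116 + 116 + 130 + 155) / 12 = 1312.0000 / 12 = 109.3333
UCL_R = D₄·R̄ = 2.004 × 109.3333 = 219.1040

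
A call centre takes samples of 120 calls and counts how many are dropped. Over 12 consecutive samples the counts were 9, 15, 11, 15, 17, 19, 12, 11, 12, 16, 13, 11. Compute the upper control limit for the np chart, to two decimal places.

p̄ = Σdᵢ / (k·n) = 161 / (12 × 120) = 0.11181
UCL = np̄ + 3·√(np̄(1−p̄)) = 13.4167 + 3 × √(13.4167×0.88819) = 13.4167 + 3 × 3.4520 = 23.7728

23.77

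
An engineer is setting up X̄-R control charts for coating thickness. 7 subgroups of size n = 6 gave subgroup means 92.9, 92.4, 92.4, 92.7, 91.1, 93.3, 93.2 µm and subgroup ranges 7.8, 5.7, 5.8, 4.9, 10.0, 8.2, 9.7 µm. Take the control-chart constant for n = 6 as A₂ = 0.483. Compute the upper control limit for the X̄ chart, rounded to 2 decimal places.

X̄̄ = (92.9 + 92.4 + 92.4 + 92.7 + 91.1 + 93.3 + 93.2) / 7 = 648.0000 / 7 = 92.5714
R̄ = (7.8 + 5.7 + 5.8 + 4.9 + 10.0 + 8.2 + 9.7) / 7 = 52.1000 / 7 = 7.4429
UCL = X̄̄ + A₂·R̄ = 92.5714 + 0.483 × 7.4429 = 96.1663

96.17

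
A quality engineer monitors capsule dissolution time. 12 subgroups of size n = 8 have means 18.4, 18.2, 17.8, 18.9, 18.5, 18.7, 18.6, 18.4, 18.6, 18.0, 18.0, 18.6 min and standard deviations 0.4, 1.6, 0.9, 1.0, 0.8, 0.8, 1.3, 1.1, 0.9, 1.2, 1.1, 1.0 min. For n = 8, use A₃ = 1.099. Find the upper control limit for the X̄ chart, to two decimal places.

19.50

X̄̄ = (18.4 + 18.2 + 17.8 + 18.9 + 18.5 + 18.7 + 18.6 + 18.4 + 18.6 + 18.0 + 18.0 + 18.6) / 12 = 18.3917
s̄ = (0.4 + 1.6 + 0.9 + 1.0 + 0.8 + 0.8 + 1.3 + 1.1 + 0.9 + 1.2 + 1.1 + 1.0) / 12 = 1.0083
UCL = X̄̄ + A₃·s̄ = 18.3917 + 1.099 × 1.0083 = 19.4998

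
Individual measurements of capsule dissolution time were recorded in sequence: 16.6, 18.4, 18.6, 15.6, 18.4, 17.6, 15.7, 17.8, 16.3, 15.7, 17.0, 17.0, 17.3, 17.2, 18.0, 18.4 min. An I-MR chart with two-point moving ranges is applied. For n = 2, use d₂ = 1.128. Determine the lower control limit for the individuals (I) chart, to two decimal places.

14.10

X̄ = (16.6 + 18.4 + 18.6 + 15.6 + 18.4 + 17.6 + 15.7 + 17.8 + 16.3 + 15.7 + 17.0 + 17.0 + 17.3 + 17.2 + 18.0 + 18.4) / 16 = 17.2250
Moving ranges: 1.8, 0.2, 3.0, 2.8, 0.8, 1.9, 2.1, 1.5, 0.6, 1.3, 0.0, 0.3, 0.1, 0.8, 0.4; M̄R̄ = 17.6000 / 15 = 1.1733
LCL = X̄ − 3·M̄R̄/d₂ = 17.2250 − 3 × 1.1733 / 1.128 = 14.1044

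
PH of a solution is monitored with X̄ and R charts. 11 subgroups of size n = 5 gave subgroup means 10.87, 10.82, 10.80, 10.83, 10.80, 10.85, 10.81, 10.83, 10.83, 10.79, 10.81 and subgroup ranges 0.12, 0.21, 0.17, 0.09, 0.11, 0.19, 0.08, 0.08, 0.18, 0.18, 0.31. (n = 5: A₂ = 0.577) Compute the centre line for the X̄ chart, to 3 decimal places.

X̄̄ = (10.87 + 10.82 + 10.80 + 10.83 + 10.80 + 10.85 + 10.81 + 10.83 + 10.83 + 10.79 + 10.81) / 11 = 119.0400 / 11 = 10.8218
CL = X̄̄ = 10.8218

10.822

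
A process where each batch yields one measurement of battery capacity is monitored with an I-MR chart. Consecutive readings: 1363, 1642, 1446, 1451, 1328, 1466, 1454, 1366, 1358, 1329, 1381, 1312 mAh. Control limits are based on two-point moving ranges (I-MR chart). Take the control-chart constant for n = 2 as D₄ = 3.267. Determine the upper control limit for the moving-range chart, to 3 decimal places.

296.703

Moving ranges: 279, 196, 5, 123, 138, 12, 88, 8, 29, 52, 69; M̄R̄ = 999.0000 / 11 = 90.8182
UCL_MR = D₄·M̄R̄ = 3.267 × 90.8182 = 296.7030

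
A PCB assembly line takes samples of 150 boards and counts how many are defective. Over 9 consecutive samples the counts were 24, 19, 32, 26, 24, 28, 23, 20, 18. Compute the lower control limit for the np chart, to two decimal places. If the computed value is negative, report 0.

10.36

p̄ = Σdᵢ / (k·n) = 214 / (9 × 150) = 0.15852
LCL = np̄ − 3·√(np̄(1−p̄)) = 23.7778 − 3 × 4.4731 = 10.3585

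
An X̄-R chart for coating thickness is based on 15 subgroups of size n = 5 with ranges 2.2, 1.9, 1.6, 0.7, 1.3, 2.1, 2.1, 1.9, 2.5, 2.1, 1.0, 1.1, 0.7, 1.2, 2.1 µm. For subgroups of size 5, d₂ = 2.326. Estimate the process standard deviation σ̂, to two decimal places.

R̄ = (2.2 + 1.9 + 1.6 + 0.7 + 1.3 + 2.1 + 2.1 + 1.9 + 2.5 + 2.1 + 1.0 + 1.1 + 0.7 + 1.2 + 2.1) / 15 = 1.6333
σ̂ = R̄ / d₂ = 1.6333 / 2.326 = 0.7022

0.70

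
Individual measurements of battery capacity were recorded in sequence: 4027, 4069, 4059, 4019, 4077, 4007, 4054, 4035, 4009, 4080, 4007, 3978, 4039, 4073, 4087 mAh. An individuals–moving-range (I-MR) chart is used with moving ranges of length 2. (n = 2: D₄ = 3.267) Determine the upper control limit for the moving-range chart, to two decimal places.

138.61

Moving ranges: 42, 10, 40, 58, 70, 47, 19, 26, 71, 73, 29, 61, 34, 14; M̄R̄ = 594.0000 / 14 = 42.4286
UCL_MR = D₄·M̄R̄ = 3.267 × 42.4286 = 138.6141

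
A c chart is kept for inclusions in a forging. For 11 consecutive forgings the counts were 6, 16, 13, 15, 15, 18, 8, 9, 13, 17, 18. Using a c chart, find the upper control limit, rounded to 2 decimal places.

24.46

c̄ = (6 + 16 + 13 + 15 + 15 + 18 + 8 + 9 + 13 + 17 + 18) / 11 = 148 / 11 = 13.4545
UCL = c̄ + 3√c̄ = 13.4545 + 3 × √13.4545 = 13.4545 + 3 × 3.6680 = 24.4587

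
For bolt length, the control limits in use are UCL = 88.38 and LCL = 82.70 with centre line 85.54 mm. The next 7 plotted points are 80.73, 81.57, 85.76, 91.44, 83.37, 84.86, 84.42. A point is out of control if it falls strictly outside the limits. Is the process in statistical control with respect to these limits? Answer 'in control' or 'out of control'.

Compare each point to [82.70, 88.38]: sample 1 = 80.73 < LCL; sample 2 = 81.57 < LCL; sample 4 = 91.44 > UCL.

out of control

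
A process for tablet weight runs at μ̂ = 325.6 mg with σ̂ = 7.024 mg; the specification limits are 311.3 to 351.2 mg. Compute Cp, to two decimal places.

Cp = (USL − LSL) / (6σ̂) = (351.2 − 311.3) / (6 × 7.024) = 39.9000 / 42.1440 = 0.9468

0.95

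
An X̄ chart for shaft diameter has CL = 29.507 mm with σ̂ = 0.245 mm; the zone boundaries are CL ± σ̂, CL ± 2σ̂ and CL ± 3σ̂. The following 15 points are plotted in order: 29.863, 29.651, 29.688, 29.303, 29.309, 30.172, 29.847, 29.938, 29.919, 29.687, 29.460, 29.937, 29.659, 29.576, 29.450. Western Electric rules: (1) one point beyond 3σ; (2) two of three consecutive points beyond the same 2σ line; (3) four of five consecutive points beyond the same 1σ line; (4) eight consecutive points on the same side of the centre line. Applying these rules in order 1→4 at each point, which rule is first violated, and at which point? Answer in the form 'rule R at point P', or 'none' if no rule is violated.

rule 3 at point 9

Zone of each point (C = within 1σ̂, B = 1σ̂–2σ̂, A = 2σ̂–3σ̂, * = beyond 3σ̂; sign = side of CL): 1:+B, 2:+C, 3:+C, 4:-C, 5:-C, 6:+A, 7:+B, 8:+B, 9:+B, 10:+C, 11:-C, 12:+B, 13:+C, 14:+C, 15:-C
Rule 3 (four of five consecutive points beyond the same 1σ limit) is satisfied at point 9.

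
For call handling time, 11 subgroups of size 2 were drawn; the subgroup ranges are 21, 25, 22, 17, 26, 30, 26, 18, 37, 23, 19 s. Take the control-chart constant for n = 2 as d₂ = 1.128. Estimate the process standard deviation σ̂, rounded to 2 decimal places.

R̄ = (21 + 25 + 22 + 17 + 26 + 30 + 26 + 18 + 37 + 23 + 19) / 11 = 24.0000
σ̂ = R̄ / d₂ = 24.0000 / 1.128 = 21.2766

21.28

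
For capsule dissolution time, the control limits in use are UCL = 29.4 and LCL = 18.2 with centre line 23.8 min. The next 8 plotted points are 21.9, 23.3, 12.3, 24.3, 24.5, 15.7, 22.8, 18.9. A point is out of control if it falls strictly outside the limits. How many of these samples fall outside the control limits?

2

Compare each point to [18.2, 29.4]: sample 3 = 12.3 < LCL; sample 6 = 15.7 < LCL.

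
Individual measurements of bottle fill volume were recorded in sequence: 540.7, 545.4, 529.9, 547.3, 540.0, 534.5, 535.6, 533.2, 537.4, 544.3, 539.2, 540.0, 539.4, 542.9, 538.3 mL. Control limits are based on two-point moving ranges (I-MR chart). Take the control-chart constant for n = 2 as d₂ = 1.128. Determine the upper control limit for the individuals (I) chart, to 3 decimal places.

X̄ = (540.7 + 545.4 + 529.9 + 547.3 + 540.0 + 534.5 + 535.6 + 533.2 + 537.4 + 544.3 + 539.2 + 540.0 + 539.4 + 542.9 + 538.3) / 15 = 539.2067
Moving ranges: 4.7, 15.5, 17.4, 7.3, 5.5, 1.1, 2.4, 4.2, 6.9, 5.1, 0.8, 0.6, 3.5, 4.6; M̄R̄ = 79.6000 / 14 = 5.6857
UCL = X̄ + 3·M̄R̄/d₂ = 539.2067 + 3 × 5.6857 / 1.128 = 554.3282

554.328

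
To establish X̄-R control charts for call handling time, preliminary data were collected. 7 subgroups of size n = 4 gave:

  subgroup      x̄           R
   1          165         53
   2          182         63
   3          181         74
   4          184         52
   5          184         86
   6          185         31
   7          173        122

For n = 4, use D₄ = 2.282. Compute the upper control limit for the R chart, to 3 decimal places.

156.806

R̄ = (53 + 63 + 74 + 52 + 86 + 31 + 122) / 7 = 481.0000 / 7 = 68.7143
UCL_R = D₄·R̄ = 2.282 × 68.7143 = 156.8060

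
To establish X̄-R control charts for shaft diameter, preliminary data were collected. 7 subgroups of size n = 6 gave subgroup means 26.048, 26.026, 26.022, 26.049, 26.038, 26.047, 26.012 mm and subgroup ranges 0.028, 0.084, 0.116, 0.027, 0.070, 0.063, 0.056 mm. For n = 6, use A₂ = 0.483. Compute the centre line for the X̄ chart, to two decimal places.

X̄̄ = (26.048 + 26.026 + 26.022 + 26.049 + 26.038 + 26.047 + 26.012) / 7 = 182.2420 / 7 = 26.0346
CL = X̄̄ = 26.0346

26.03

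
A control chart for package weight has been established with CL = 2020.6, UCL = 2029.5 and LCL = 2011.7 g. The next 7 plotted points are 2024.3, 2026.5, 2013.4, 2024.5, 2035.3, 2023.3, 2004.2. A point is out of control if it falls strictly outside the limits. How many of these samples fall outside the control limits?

2

Compare each point to [2011.7, 2029.5]: sample 5 = 2035.3 > UCL; sample 7 = 2004.2 < LCL.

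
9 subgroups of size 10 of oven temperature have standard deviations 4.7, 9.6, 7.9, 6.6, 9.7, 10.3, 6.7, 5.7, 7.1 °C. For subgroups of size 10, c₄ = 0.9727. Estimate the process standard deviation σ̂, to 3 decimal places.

7.802

s̄ = (4.7 + 9.6 + 7.9 + 6.6 + 9.7 + 10.3 + 6.7 + 5.7 + 7.1) / 9 = 7.5889
σ̂ = s̄ / c₄ = 7.5889 / 0.9727 = 7.8019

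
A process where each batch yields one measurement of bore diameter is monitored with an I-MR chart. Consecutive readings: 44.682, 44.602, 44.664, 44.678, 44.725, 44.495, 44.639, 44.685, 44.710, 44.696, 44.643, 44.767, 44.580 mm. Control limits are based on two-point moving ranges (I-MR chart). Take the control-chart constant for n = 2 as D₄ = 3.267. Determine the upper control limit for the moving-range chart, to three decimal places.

Moving ranges: 0.080, 0.062, 0.014, 0.047, 0.230, 0.144, 0.046, 0.025, 0.014, 0.053, 0.124, 0.187; M̄R̄ = 1.0260 / 12 = 0.0855
UCL_MR = D₄·M̄R̄ = 3.267 × 0.0855 = 0.2793

0.279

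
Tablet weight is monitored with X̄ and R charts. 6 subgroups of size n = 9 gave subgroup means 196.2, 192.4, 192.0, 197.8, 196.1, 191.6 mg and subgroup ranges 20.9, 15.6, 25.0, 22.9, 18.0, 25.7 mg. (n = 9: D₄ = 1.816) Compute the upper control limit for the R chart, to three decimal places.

38.772

R̄ = (20.9 + 15.6 + 25.0 + 22.9 + 18.0 + 25.7) / 6 = 128.1000 / 6 = 21.3500
UCL_R = D₄·R̄ = 1.816 × 21.3500 = 38.7716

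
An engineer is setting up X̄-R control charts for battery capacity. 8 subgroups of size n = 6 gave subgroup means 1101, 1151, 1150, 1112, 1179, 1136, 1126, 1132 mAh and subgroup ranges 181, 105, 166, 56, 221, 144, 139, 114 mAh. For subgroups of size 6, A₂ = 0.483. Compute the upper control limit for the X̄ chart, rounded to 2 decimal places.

1203.86

X̄̄ = (1101 + 1151 + 1150 + 1112 + 1179 + 1136 + 1126 + 1132) / 8 = 9087.0000 / 8 = 1135.8750
R̄ = (181 + 105 + 166 + 56 + 221 + 144 + 139 + 114) / 8 = 1126.0000 / 8 = 140.7500
UCL = X̄̄ + A₂·R̄ = 1135.8750 + 0.483 × 140.7500 = 1203.8573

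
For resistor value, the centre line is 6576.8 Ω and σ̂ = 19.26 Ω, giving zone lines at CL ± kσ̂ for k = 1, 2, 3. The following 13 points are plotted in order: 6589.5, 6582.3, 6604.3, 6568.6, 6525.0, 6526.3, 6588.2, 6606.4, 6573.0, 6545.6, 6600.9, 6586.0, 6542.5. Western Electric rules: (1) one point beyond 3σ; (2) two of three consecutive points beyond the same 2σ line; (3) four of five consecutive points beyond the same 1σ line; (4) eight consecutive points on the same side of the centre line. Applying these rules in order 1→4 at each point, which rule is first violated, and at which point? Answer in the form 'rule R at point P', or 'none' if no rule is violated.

Zone of each point (C = within 1σ̂, B = 1σ̂–2σ̂, A = 2σ̂–3σ̂, * = beyond 3σ̂; sign = side of CL): 1:+C, 2:+C, 3:+B, 4:-C, 5:-A, 6:-A, 7:+C, 8:+B, 9:-C, 10:-B, 11:+B, 12:+C, 13:-B
Rule 2 (two of three consecutive points beyond the same 2σ limit) is satisfied at point 6.

rule 2 at point 6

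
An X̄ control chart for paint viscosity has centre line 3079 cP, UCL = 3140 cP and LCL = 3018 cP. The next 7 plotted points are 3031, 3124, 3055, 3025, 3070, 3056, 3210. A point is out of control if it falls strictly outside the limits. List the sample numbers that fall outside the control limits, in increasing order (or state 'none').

7

Compare each point to [3018, 3140]: sample 7 = 3210 > UCL.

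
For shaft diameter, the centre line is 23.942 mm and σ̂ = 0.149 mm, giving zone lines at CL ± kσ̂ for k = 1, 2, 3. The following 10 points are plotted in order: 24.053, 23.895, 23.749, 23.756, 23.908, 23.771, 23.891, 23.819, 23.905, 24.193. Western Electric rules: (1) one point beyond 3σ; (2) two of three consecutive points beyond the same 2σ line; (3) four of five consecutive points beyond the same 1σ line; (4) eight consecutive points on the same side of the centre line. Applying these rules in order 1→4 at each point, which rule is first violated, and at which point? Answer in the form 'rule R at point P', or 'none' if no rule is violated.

rule 4 at point 9

Zone of each point (C = within 1σ̂, B = 1σ̂–2σ̂, A = 2σ̂–3σ̂, * = beyond 3σ̂; sign = side of CL): 1:+C, 2:-C, 3:-B, 4:-B, 5:-C, 6:-B, 7:-C, 8:-C, 9:-C, 10:+B
Rule 4 (eight consecutive points on the same side of the centre line) is satisfied at point 9.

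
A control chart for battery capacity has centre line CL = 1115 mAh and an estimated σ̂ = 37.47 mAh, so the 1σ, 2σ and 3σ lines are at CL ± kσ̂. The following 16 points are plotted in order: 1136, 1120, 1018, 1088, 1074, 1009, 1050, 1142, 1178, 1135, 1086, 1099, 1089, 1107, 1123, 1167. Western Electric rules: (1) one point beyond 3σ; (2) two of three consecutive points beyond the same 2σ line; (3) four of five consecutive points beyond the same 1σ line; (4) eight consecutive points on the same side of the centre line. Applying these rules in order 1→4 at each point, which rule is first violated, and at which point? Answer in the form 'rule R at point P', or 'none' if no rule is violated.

rule 3 at point 7

Zone of each point (C = within 1σ̂, B = 1σ̂–2σ̂, A = 2σ̂–3σ̂, * = beyond 3σ̂; sign = side of CL): 1:+C, 2:+C, 3:-A, 4:-C, 5:-B, 6:-A, 7:-B, 8:+C, 9:+B, 10:+C, 11:-C, 12:-C, 13:-C, 14:-C, 15:+C, 16:+B
Rule 3 (four of five consecutive points beyond the same 1σ limit) is satisfied at point 7.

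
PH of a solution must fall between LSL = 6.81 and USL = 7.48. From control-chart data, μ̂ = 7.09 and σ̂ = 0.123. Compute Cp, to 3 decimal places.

0.908

Cp = (USL − LSL) / (6σ̂) = (7.48 − 6.81) / (6 × 0.123) = 0.6700 / 0.7380 = 0.9079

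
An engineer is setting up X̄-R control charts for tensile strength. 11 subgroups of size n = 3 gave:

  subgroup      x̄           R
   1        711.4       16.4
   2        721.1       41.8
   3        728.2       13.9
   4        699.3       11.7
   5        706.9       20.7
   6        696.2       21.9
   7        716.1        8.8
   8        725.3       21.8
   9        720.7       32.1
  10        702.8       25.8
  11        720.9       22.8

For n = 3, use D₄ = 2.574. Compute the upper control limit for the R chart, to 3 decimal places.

R̄ = (16.4 + 41.8 + 13.9 + 11.7 + 20.7 + 21.9 + 8.8 + 21.8 + 32.1 + 25.8 + 22.8) / 11 = 237.7000 / 11 = 21.6091
UCL_R = D₄·R̄ = 2.574 × 21.6091 = 55.6218

55.622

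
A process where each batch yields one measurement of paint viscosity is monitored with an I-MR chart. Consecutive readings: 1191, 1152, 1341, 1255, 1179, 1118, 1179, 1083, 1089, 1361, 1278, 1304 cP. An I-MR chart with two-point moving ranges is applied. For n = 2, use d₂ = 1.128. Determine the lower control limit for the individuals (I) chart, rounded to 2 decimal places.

970.26

X̄ = (1191 + 1152 + 1341 + 1255 + 1179 + 1118 + 1179 + 1083 + 1089 + 1361 + 1278 + 1304) / 12 = 1210.8333
Moving ranges: 39, 189, 86, 76, 61, 61, 96, 6, 272, 83, 26; M̄R̄ = 995.0000 / 11 = 90.4545
LCL = X̄ − 3·M̄R̄/d₂ = 1210.8333 − 3 × 90.4545 / 1.128 = 970.2627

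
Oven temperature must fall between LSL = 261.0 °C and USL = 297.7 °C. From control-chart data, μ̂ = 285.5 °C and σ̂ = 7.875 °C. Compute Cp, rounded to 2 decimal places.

Cp = (USL − LSL) / (6σ̂) = (297.7 − 261.0) / (6 × 7.875) = 36.7000 / 47.2500 = 0.7767

0.78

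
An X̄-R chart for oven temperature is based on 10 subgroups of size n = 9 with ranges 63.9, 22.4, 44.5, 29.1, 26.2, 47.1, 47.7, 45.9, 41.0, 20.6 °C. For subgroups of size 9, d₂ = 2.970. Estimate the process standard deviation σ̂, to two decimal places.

R̄ = (63.9 + 22.4 + 44.5 + 29.1 + 26.2 + 47.1 + 47.7 + 45.9 + 41.0 + 20.6) / 10 = 38.8400
σ̂ = R̄ / d₂ = 38.8400 / 2.970 = 13.0774

13.08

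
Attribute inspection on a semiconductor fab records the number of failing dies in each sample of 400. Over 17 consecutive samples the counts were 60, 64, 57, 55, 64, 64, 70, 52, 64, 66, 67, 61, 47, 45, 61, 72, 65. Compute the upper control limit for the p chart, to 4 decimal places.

p̄ = Σdᵢ / (k·n) = 1034 / (17 × 400) = 0.15206
UCL = p̄ + 3·√(p̄(1−p̄)/n) = 0.15206 + 3 × √(0.15206×0.84794/400) = 0.15206 + 3 × 0.01795 = 0.20592

0.2059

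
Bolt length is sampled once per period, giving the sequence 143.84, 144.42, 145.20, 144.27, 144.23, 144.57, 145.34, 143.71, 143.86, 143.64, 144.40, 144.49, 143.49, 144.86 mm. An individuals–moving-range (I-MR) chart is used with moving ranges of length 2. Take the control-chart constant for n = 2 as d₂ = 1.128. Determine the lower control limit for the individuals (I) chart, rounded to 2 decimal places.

X̄ = (143.84 + 144.42 + 145.20 + 144.27 + 144.23 + 144.57 + 145.34 + 143.71 + 143.86 + 143.64 + 144.40 + 144.49 + 143.49 + 144.86) / 14 = 144.3086
Moving ranges: 0.58, 0.78, 0.93, 0.04, 0.34, 0.77, 1.63, 0.15, 0.22, 0.76, 0.09, 1.00, 1.37; M̄R̄ = 8.6600 / 13 = 0.6662
LCL = X̄ − 3·M̄R̄/d₂ = 144.3086 − 3 × 0.6662 / 1.128 = 142.5369

142.54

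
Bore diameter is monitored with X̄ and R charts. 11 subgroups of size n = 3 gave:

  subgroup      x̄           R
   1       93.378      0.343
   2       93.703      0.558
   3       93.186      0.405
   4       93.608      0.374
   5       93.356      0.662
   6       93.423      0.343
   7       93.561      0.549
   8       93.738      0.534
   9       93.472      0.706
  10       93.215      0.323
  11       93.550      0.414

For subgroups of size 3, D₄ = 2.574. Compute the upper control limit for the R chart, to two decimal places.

R̄ = (0.343 + 0.558 + 0.405 + 0.374 + 0.662 + 0.343 + 0.549 + 0.534 + 0.706 + 0.323 + 0.414) / 11 = 5.2110 / 11 = 0.4737
UCL_R = D₄·R̄ = 2.574 × 0.4737 = 1.2194

1.22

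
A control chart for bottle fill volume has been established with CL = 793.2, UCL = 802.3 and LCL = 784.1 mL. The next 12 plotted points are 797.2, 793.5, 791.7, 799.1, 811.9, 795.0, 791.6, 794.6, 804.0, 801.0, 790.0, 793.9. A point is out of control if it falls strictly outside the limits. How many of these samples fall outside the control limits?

Compare each point to [784.1, 802.3]: sample 5 = 811.9 > UCL; sample 9 = 804.0 > UCL.

2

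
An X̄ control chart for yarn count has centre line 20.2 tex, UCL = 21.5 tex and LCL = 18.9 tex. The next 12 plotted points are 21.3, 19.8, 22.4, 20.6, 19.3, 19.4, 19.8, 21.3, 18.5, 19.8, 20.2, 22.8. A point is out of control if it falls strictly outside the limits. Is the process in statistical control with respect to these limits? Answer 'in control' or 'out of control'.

out of control

Compare each point to [18.9, 21.5]: sample 3 = 22.4 > UCL; sample 9 = 18.5 < LCL; sample 12 = 22.8 > UCL.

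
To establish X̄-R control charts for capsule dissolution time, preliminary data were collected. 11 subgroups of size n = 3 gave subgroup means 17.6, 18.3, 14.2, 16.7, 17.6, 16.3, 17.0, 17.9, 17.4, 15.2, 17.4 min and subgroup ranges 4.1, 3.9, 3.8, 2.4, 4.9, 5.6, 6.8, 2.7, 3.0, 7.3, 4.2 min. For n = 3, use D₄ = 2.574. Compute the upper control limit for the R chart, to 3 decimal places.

R̄ = (4.1 + 3.9 + 3.8 + 2.4 + 4.9 + 5.6 + 6.8 + 2.7 + 3.0 + 7.3 + 4.2) / 11 = 48.7000 / 11 = 4.4273
UCL_R = D₄·R̄ = 2.574 × 4.4273 = 11.3958

11.396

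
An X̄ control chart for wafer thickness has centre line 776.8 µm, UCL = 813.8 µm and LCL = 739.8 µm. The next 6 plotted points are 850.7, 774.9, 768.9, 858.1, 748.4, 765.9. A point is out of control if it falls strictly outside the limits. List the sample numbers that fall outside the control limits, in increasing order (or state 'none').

1, 4

Compare each point to [739.8, 813.8]: sample 1 = 850.7 > UCL; sample 4 = 858.1 > UCL.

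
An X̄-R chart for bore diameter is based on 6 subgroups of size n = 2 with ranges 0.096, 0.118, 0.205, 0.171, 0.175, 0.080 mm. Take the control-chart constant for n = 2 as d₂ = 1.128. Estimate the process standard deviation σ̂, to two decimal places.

0.12

R̄ = (0.096 + 0.118 + 0.205 + 0.171 + 0.175 + 0.080) / 6 = 0.1408
σ̂ = R̄ / d₂ = 0.1408 / 1.128 = 0.1249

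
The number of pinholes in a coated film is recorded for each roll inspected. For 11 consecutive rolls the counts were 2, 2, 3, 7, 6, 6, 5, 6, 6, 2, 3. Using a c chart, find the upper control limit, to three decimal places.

c̄ = (2 + 2 + 3 + 7 + 6 + 6 + 5 + 6 + 6 + 2 + 3) / 11 = 48 / 11 = 4.3636
UCL = c̄ + 3√c̄ = 4.3636 + 3 × √4.3636 = 4.3636 + 3 × 2.0889 = 10.6304

10.630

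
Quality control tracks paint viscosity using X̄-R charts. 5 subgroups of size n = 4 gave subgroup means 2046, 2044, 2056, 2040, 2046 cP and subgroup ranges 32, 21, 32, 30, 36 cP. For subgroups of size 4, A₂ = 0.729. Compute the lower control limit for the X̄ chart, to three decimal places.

X̄̄ = (2046 + 2044 + 2056 + 2040 + 2046) / 5 = 10232.0000 / 5 = 2046.4000
R̄ = (32 + 21 + 32 + 30 + 36) / 5 = 151.0000 / 5 = 30.2000
LCL = X̄̄ − A₂·R̄ = 2046.4000 − 0.729 × 30.2000 = 2024.3842

2024.384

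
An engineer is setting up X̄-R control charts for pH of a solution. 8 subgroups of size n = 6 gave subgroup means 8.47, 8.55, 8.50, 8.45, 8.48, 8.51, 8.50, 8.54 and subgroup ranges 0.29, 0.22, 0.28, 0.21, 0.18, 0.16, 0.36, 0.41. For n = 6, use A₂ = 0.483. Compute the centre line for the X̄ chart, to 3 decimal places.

8.500

X̄̄ = (8.47 + 8.55 + 8.50 + 8.45 + 8.48 + 8.51 + 8.50 + 8.54) / 8 = 68.0000 / 8 = 8.5000
CL = X̄̄ = 8.5000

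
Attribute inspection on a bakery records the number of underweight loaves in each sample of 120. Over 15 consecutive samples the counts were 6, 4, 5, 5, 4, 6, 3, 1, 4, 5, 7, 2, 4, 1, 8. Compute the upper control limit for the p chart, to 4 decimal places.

0.0872

p̄ = Σdᵢ / (k·n) = 65 / (15 × 120) = 0.03611
UCL = p̄ + 3·√(p̄(1−p̄)/n) = 0.03611 + 3 × √(0.03611×0.96389/120) = 0.03611 + 3 × 0.01703 = 0.08720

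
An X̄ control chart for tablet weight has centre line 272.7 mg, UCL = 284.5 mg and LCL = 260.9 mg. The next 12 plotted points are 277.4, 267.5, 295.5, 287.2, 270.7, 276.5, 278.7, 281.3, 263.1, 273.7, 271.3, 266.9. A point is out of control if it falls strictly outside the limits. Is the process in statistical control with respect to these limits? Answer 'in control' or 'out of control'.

out of control

Compare each point to [260.9, 284.5]: sample 3 = 295.5 > UCL; sample 4 = 287.2 > UCL.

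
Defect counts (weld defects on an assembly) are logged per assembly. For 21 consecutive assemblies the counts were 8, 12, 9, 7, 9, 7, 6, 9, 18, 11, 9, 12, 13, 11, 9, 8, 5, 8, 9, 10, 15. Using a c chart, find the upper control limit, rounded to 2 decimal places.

19.14

c̄ = (8 + 12 + 9 + 7 + 9 + 7 + 6 + 9 + 18 + 11 + 9 + 12 + 13 + 11 + 9 + 8 + 5 + 8 + 9 + 10 + 15) / 21 = 205 / 21 = 9.7619
UCL = c̄ + 3√c̄ = 9.7619 + 3 × √9.7619 = 9.7619 + 3 × 3.1244 = 19.1351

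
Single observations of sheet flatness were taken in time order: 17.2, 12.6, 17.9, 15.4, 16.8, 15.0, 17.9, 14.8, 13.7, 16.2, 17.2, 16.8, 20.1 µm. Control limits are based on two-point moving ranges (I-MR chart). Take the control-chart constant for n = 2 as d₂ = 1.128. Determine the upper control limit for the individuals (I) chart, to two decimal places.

X̄ = (17.2 + 12.6 + 17.9 + 15.4 + 16.8 + 15.0 + 17.9 + 14.8 + 13.7 + 16.2 + 17.2 + 16.8 + 20.1) / 13 = 16.2769
Moving ranges: 4.6, 5.3, 2.5, 1.4, 1.8, 2.9, 3.1, 1.1, 2.5, 1.0, 0.4, 3.3; M̄R̄ = 29.9000 / 12 = 2.4917
UCL = X̄ + 3·M̄R̄/d₂ = 16.2769 + 3 × 2.4917 / 1.128 = 22.9037

22.90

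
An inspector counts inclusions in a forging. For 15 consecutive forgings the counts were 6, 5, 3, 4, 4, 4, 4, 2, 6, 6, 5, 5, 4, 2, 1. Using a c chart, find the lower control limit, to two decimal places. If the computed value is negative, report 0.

c̄ = (6 + 5 + 3 + 4 + 4 + 4 + 4 + 2 + 6 + 6 + 5 + 5 + 4 + 2 + 1) / 15 = 61 / 15 = 4.0667
LCL = c̄ − 3√c̄ = 4.0667 − 3 × 2.0166 = -1.9831 → 0 (cannot be negative)

0.00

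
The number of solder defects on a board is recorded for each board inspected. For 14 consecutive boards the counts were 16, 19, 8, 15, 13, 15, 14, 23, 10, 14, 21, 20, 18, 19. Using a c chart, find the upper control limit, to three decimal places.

c̄ = (16 + 19 + 8 + 15 + 13 + 15 + 14 + 23 + 10 + 14 + 21 + 20 + 18 + 19) / 14 = 225 / 14 = 16.0714
UCL = c̄ + 3√c̄ = 16.0714 + 3 × √16.0714 = 16.0714 + 3 × 4.0089 = 28.0982

28.098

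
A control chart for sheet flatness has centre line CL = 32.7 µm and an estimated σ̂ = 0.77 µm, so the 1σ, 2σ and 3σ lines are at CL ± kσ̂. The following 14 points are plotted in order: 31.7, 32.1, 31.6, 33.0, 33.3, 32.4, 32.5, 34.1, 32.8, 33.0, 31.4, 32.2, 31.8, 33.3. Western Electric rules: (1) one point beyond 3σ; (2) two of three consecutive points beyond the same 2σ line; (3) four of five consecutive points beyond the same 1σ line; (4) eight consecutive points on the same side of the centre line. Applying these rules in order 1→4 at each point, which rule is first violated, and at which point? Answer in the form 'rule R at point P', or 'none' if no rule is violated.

none

Zone of each point (C = within 1σ̂, B = 1σ̂–2σ̂, A = 2σ̂–3σ̂, * = beyond 3σ̂; sign = side of CL): 1:-B, 2:-C, 3:-B, 4:+C, 5:+C, 6:-C, 7:-C, 8:+B, 9:+C, 10:+C, 11:-B, 12:-C, 13:-B, 14:+C
No rule fires across all 14 points.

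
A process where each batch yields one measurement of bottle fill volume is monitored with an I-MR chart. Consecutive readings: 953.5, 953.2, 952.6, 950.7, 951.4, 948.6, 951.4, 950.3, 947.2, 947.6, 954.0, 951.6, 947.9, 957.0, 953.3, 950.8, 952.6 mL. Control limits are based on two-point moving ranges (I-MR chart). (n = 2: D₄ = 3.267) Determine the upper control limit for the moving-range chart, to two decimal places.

Moving ranges: 0.3, 0.6, 1.9, 0.7, 2.8, 2.8, 1.1, 3.1, 0.4, 6.4, 2.4, 3.7, 9.1, 3.7, 2.5, 1.8; M̄R̄ = 43.3000 / 16 = 2.7062
UCL_MR = D₄·M̄R̄ = 3.267 × 2.7062 = 8.8413

8.84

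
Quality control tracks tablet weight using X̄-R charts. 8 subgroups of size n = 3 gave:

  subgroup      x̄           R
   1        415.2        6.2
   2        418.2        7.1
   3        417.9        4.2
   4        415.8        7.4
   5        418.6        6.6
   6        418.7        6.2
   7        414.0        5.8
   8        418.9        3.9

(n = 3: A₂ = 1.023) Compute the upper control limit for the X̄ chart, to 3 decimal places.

423.224

X̄̄ = (415.2 + 418.2 + 417.9 + 415.8 + 418.6 + 418.7 + 414.0 + 418.9) / 8 = 3337.3000 / 8 = 417.1625
R̄ = (6.2 + 7.1 + 4.2 + 7.4 + 6.6 + 6.2 + 5.8 + 3.9) / 8 = 47.4000 / 8 = 5.9250
UCL = X̄̄ + A₂·R̄ = 417.1625 + 1.023 × 5.9250 = 423.2238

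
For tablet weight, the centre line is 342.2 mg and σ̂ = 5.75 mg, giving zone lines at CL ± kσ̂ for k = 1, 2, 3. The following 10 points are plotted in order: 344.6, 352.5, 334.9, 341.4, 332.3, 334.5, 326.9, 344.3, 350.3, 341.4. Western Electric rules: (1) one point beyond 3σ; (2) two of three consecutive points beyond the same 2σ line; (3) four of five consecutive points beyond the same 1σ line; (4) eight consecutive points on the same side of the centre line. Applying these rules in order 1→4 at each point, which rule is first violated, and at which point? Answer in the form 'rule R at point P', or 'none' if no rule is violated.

rule 3 at point 7

Zone of each point (C = within 1σ̂, B = 1σ̂–2σ̂, A = 2σ̂–3σ̂, * = beyond 3σ̂; sign = side of CL): 1:+C, 2:+B, 3:-B, 4:-C, 5:-B, 6:-B, 7:-A, 8:+C, 9:+B, 10:-C
Rule 3 (four of five consecutive points beyond the same 1σ limit) is satisfied at point 7.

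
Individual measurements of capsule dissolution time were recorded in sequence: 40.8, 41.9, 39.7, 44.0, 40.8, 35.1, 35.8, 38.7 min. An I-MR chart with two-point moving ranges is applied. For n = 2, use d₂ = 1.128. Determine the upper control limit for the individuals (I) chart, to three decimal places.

X̄ = (40.8 + 41.9 + 39.7 + 44.0 + 40.8 + 35.1 + 35.8 + 38.7) / 8 = 39.6000
Moving ranges: 1.1, 2.2, 4.3, 3.2, 5.7, 0.7, 2.9; M̄R̄ = 20.1000 / 7 = 2.8714
UCL = X̄ + 3·M̄R̄/d₂ = 39.6000 + 3 × 2.8714 / 1.128 = 47.2368

47.237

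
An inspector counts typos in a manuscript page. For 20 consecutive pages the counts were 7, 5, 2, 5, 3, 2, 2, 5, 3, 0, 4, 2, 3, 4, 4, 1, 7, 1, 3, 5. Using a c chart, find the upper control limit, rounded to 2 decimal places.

8.93

c̄ = (7 + 5 + 2 + 5 + 3 + 2 + 2 + 5 + 3 + 0 + 4 + 2 + 3 + 4 + 4 + 1 + 7 + 1 + 3 + 5) / 20 = 68 / 20 = 3.4000
UCL = c̄ + 3√c̄ = 3.4000 + 3 × √3.4000 = 3.4000 + 3 × 1.8439 = 8.9317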